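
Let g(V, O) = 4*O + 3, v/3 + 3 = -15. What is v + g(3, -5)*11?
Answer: -241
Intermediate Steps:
v = -54 (v = -9 + 3*(-15) = -9 - 45 = -54)
g(V, O) = 3 + 4*O
v + g(3, -5)*11 = -54 + (3 + 4*(-5))*11 = -54 + (3 - 20)*11 = -54 - 17*11 = -54 - 187 = -241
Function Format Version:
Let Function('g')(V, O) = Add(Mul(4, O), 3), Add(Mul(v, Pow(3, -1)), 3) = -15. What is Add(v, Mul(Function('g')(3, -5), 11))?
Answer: -241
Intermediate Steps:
v = -54 (v = Add(-9, Mul(3, -15)) = Add(-9, -45) = -54)
Function('g')(V, O) = Add(3, Mul(4, O))
Add(v, Mul(Function('g')(3, -5), 11)) = Add(-54, Mul(Add(3, Mul(4, -5)), 11)) = Add(-54, Mul(Add(3, -20), 11)) = Add(-54, Mul(-17, 11)) = Add(-54, -187) = -241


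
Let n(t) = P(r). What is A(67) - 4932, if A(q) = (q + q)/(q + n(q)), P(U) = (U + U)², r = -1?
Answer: -350038/71 ≈ -4930.1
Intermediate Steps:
P(U) = 4*U² (P(U) = (2*U)² = 4*U²)
n(t) = 4 (n(t) = 4*(-1)² = 4*1 = 4)
A(q) = 2*q/(4 + q) (A(q) = (q + q)/(q + 4) = (2*q)/(4 + q) = 2*q/(4 + q))
A(67) - 4932 = 2*67/(4 + 67) - 4932 = 2*67/71 - 4932 = 2*67*(1/71) - 4932 = 134/71 - 4932 = -350038/71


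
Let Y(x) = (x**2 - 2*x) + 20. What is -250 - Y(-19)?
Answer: -669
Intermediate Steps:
Y(x) = 20 + x**2 - 2*x
-250 - Y(-19) = -250 - (20 + (-19)**2 - 2*(-19)) = -250 - (20 + 361 + 38) = -250 - 1*419 = -250 - 419 = -669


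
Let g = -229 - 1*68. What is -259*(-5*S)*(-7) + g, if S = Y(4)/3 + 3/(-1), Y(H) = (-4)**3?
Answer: 660854/3 ≈ 2.2028e+5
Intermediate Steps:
Y(H) = -64
g = -297 (g = -229 - 68 = -297)
S = -73/3 (S = -64/3 + 3/(-1) = -64*1/3 + 3*(-1) = -64/3 - 3 = -73/3 ≈ -24.333)
-259*(-5*S)*(-7) + g = -259*(-5*(-73/3))*(-7) - 297 = -94535*(-7)/3 - 297 = -259*(-2555/3) - 297 = 661745/3 - 297 = 660854/3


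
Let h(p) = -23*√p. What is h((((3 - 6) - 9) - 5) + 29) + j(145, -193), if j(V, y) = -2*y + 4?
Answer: 390 - 46*√3 ≈ 310.33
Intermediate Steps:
j(V, y) = 4 - 2*y
h((((3 - 6) - 9) - 5) + 29) + j(145, -193) = -23*√((((3 - 6) - 9) - 5) + 29) + (4 - 2*(-193)) = -23*√(((-3 - 9) - 5) + 29) + (4 + 386) = -23*√((-12 - 5) + 29) + 390 = -23*√(-17 + 29) + 390 = -46*√3 + 390 = 390 - 46*√3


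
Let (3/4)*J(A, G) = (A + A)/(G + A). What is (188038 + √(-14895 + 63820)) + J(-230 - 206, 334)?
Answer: 28771558/153 + 5*√1957 ≈ 1.8827e+5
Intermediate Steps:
J(A, G) = 8*A/(3*(A + G)) (J(A, G) = 4*((A + A)/(G + A))/3 = 4*((2*A)/(A + G))/3 = 4*(2*A/(A + G))/3 = 8*A/(3*(A + G)))
(188038 + √(-14895 + 63820)) + J(-230 - 206, 334) = (188038 + √(-14895 + 63820)) + 8*(-230 - 206)/(3*((-230 - 206) + 334)) = (188038 + √48925) + (8/3)*(-436)/(-436 + 334) = (188038 + 5*√1957) + (8/3)*(-436)/(-102) = (188038 + 5*√1957) + (8/3)*(-436)*(-1/102) = (188038 + 5*√1957) + 1744/153 = 28771558/153 + 5*√1957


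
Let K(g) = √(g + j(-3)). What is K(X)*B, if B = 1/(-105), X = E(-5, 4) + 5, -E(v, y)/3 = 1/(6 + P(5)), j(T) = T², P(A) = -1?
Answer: -√335/525 ≈ -0.034863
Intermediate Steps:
E(v, y) = -⅗ (E(v, y) = -3/(6 - 1) = -3/5 = -3*⅕ = -⅗)
X = 22/5 (X = -⅗ + 5 = 22/5 ≈ 4.4000)
B = -1/105 ≈ -0.0095238
K(g) = √(9 + g) (K(g) = √(g + (-3)²) = √(g + 9) = √(9 + g))
K(X)*B = √(9 + 22/5)*(-1/105) = √(67/5)*(-1/105) = (√335/5)*(-1/105) = -√335/525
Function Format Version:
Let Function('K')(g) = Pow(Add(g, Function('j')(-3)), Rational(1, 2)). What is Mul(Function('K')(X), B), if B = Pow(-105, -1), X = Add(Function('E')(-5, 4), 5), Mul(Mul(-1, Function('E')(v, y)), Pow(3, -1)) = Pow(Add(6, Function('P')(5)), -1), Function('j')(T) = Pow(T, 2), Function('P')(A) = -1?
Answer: Mul(Rational(-1, 525), Pow(335, Rational(1, 2))) ≈ -0.034863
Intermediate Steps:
Function('E')(v, y) = Rational(-3, 5) (Function('E')(v, y) = Mul(-3, Pow(Add(6, -1), -1)) = Mul(-3, Pow(5, -1)) = Mul(-3, Rational(1, 5)) = Rational(-3, 5))
X = Rational(22, 5) (X = Add(Rational(-3, 5), 5) = Rational(22, 5) ≈ 4.4000)
B = Rational(-1, 105) ≈ -0.0095238
Function('K')(g) = Pow(Add(9, g), Rational(1, 2)) (Function('K')(g) = Pow(Add(g, Pow(-3, 2)), Rational(1, 2)) = Pow(Add(g, 9), Rational(1, 2)) = Pow(Add(9, g), Rational(1, 2)))
Mul(Function('K')(X), B) = Mul(Pow(Add(9, Rational(22, 5)), Rational(1, 2)), Rational(-1, 105)) = Mul(Pow(Rational(67, 5), Rational(1, 2)), Rational(-1, 105)) = Mul(Mul(Rational(1, 5), Pow(335, Rational(1, 2))), Rational(-1, 105)) = Mul(Rational(-1, 525), Pow(335, Rational(1, 2)))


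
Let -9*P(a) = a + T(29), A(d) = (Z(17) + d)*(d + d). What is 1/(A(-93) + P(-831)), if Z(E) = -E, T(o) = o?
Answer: 9/184942 ≈ 4.8664e-5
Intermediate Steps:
A(d) = 2*d*(-17 + d) (A(d) = (-1*17 + d)*(d + d) = (-17 + d)*(2*d) = 2*d*(-17 + d))
P(a) = -29/9 - a/9 (P(a) = -(a + 29)/9 = -(29 + a)/9 = -29/9 - a/9)
1/(A(-93) + P(-831)) = 1/(2*(-93)*(-17 - 93) + (-29/9 - 1/9*(-831))) = 1/(2*(-93)*(-110) + (-29/9 + 277/3)) = 1/(20460 + 802/9) = 1/(184942/9) = 9/184942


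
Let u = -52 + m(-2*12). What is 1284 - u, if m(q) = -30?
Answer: 1366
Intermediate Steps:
u = -82 (u = -52 - 30 = -82)
1284 - u = 1284 - 1*(-82) = 1284 + 82 = 1366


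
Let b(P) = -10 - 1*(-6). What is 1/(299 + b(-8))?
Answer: 1/295 ≈ 0.0033898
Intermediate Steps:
b(P) = -4 (b(P) = -10 + 6 = -4)
1/(299 + b(-8)) = 1/(299 - 4) = 1/295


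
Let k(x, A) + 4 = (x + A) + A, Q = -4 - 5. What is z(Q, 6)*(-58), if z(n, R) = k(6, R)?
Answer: -812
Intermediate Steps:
Q = -9
k(x, A) = -4 + x + 2*A (k(x, A) = -4 + ((x + A) + A) = -4 + ((A + x) + A) = -4 + (x + 2*A) = -4 + x + 2*A)
z(n, R) = 2 + 2*R (z(n, R) = -4 + 6 + 2*R = 2 + 2*R)
z(Q, 6)*(-58) = (2 + 2*6)*(-58) = (2 + 12)*(-58) = 14*(-58) = -812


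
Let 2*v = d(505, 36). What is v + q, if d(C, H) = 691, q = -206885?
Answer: -413079/2 ≈ -2.0654e+5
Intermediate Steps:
v = 691/2 (v = (½)*691 = 691/2 ≈ 345.50)
v + q = 691/2 - 206885 = -413079/2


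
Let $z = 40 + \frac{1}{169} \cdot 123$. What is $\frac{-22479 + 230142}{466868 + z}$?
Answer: $\frac{11698349}{26302525} \approx 0.44476$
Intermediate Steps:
$z = \frac{6883}{169}$ ($z = 40 + \frac{1}{169} \cdot 123 = 40 + \frac{123}{169} = \frac{6883}{169} \approx 40.728$)
$\frac{-22479 + 230142}{466868 + z} = \frac{-22479 + 230142}{466868 + \frac{6883}{169}} = \frac{207663}{\frac{78907575}{169}} = 207663 \cdot \frac{169}{78907575} = \frac{11698349}{26302525}$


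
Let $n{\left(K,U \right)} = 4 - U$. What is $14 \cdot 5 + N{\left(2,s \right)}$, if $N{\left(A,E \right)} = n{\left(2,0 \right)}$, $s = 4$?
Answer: $74$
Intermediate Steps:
$N{\left(A,E \right)} = 4$ ($N{\left(A,E \right)} = 4 - 0 = 4 + 0 = 4$)
$14 \cdot 5 + N{\left(2,s \right)} = 14 \cdot 5 + 4 = 70 + 4 = 74$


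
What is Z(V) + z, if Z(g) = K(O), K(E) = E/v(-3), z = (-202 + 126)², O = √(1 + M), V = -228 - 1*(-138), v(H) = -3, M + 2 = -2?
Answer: 5776 - I*√3/3 ≈ 5776.0 - 0.57735*I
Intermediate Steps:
M = -4 (M = -2 - 2 = -4)
V = -90 (V = -228 + 138 = -90)
O = I*√3 (O = √(1 - 4) = √(-3) = I*√3 ≈ 1.732*I)
z = 5776 (z = (-76)² = 5776)
K(E) = -E/3 (K(E) = E/(-3) = E*(-⅓) = -E/3)
Z(g) = -I*√3/3
Z(V) + z = -I*√3/3 + 5776 = 5776 - I*√3/3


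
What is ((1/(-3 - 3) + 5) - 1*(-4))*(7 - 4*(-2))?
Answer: 265/2 ≈ 132.50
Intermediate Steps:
((1/(-3 - 3) + 5) - 1*(-4))*(7 - 4*(-2)) = ((1/(-6) + 5) + 4)*(7 + 8) = ((-1/6 + 5) + 4)*15 = (29/6 + 4)*15 = (53/6)*15 = 265/2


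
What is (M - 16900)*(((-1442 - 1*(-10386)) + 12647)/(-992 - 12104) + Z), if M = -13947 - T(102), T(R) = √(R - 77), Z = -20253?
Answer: 2045910881727/3274 ≈ 6.2490e+8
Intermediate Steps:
T(R) = √(-77 + R)
M = -13952 (M = -13947 - √(-77 + 102) = -13947 - √25 = -13947 - 1*5 = -13947 - 5 = -13952)
(M - 16900)*(((-1442 - 1*(-10386)) + 12647)/(-992 - 12104) + Z) = (-13952 - 16900)*(((-1442 - 1*(-10386)) + 12647)/(-992 - 12104) - 20253) = -30852*(((-1442 + 10386) + 12647)/(-13096) - 20253) = -30852*((8944 + 12647)*(-1/13096) - 20253) = -30852*(21591*(-1/13096) - 20253) = -30852*(-21591/13096 - 20253) = -30852*(-265254879/13096) = 2045910881727/3274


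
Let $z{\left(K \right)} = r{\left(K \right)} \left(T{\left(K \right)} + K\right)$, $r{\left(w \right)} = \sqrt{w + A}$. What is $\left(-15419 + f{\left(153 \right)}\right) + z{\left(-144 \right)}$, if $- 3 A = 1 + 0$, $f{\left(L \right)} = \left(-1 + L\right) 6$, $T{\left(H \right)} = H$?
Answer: $-14507 - 96 i \sqrt{1299} \approx -14507.0 - 3460.0 i$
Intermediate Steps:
$f{\left(L \right)} = -6 + 6 L$
$A = - \frac{1}{3}$ ($A = - \frac{1 + 0}{3} = \left(- \frac{1}{3}\right) 1 = - \frac{1}{3} \approx -0.33333$)
$r{\left(w \right)} = \sqrt{- \frac{1}{3} + w}$ ($r{\left(w \right)} = \sqrt{w - \frac{1}{3}} = \sqrt{- \frac{1}{3} + w}$)
$z{\left(K \right)} = \frac{2 K \sqrt{-3 + 9 K}}{3}$ ($z{\left(K \right)} = \frac{\sqrt{-3 + 9 K}}{3} \left(K + K\right) = \frac{\sqrt{-3 + 9 K}}{3} \cdot 2 K = \frac{2 K \sqrt{-3 + 9 K}}{3}$)
$\left(-15419 + f{\left(153 \right)}\right) + z{\left(-144 \right)} = \left(-15419 + \left(-6 + 6 \cdot 153\right)\right) + \frac{2}{3} \left(-144\right) \sqrt{-3 + 9 \left(-144\right)} = \left(-15419 + \left(-6 + 918\right)\right) + \frac{2}{3} \left(-144\right) \sqrt{-3 - 1296} = \left(-15419 + 912\right) + \frac{2}{3} \left(-144\right) \sqrt{-1299} = -14507 + \frac{2}{3} \left(-144\right) i \sqrt{1299} = -14507 - 96 i \sqrt{1299}$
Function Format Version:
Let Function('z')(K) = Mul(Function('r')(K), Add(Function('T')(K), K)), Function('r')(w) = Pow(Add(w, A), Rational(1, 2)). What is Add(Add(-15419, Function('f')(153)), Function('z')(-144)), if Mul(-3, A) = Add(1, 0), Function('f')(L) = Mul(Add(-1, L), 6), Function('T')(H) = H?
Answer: Add(-14507, Mul(-96, I, Pow(1299, Rational(1, 2)))) ≈ Add(-14507., Mul(-3460.0, I))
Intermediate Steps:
Function('f')(L) = Add(-6, Mul(6, L))
A = Rational(-1, 3) (A = Mul(Rational(-1, 3), Add(1, 0)) = Mul(Rational(-1, 3), 1) = Rational(-1, 3) ≈ -0.33333)
Function('r')(w) = Pow(Add(Rational(-1, 3), w), Rational(1, 2)) (Function('r')(w) = Pow(Add(w, Rational(-1, 3)), Rational(1, 2)) = Pow(Add(Rational(-1, 3), w), Rational(1, 2)))
Function('z')(K) = Mul(Rational(2, 3), K, Pow(Add(-3, Mul(9, K)), Rational(1, 2))) (Function('z')(K) = Mul(Mul(Rational(1, 3), Pow(Add(-3, Mul(9, K)), Rational(1, 2))), Add(K, K)) = Mul(Mul(Rational(1, 3), Pow(Add(-3, Mul(9, K)), Rational(1, 2))), Mul(2, K)) = Mul(Rational(2, 3), K, Pow(Add(-3, Mul(9, K)), Rational(1, 2))))
Add(Add(-15419, Function('f')(153)), Function('z')(-144)) = Add(Add(-15419, Add(-6, Mul(6, 153))), Mul(Rational(2, 3), -144, Pow(Add(-3, Mul(9, -144)), Rational(1, 2)))) = Add(Add(-15419, Add(-6, 918)), Mul(Rational(2, 3), -144, Pow(Add(-3, -1296), Rational(1, 2)))) = Add(Add(-15419, 912), Mul(Rational(2, 3), -144, Pow(-1299, Rational(1, 2)))) = Add(-14507, Mul(Rational(2, 3), -144, Mul(I, Pow(1299, Rational(1, 2))))) = Add(-14507, Mul(-96, I, Pow(1299, Rational(1, 2))))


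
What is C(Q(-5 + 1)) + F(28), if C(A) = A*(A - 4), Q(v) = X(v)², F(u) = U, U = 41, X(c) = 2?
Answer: 41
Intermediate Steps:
F(u) = 41
Q(v) = 4 (Q(v) = 2² = 4)
C(A) = A*(-4 + A)
C(Q(-5 + 1)) + F(28) = 4*(-4 + 4) + 41 = 4*0 + 41 = 0 + 41 = 41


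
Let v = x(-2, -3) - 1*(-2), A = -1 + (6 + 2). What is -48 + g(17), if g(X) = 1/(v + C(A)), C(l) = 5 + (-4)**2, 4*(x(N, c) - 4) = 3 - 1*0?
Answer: -5324/111 ≈ -47.964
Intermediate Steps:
A = 7 (A = -1 + 8 = 7)
x(N, c) = 19/4 (x(N, c) = 4 + (3 - 1*0)/4 = 4 + (3 + 0)/4 = 4 + (1/4)*3 = 4 + 3/4 = 19/4)
C(l) = 21 (C(l) = 5 + 16 = 21)
v = 27/4 (v = 19/4 - 1*(-2) = 19/4 + 2 = 27/4 ≈ 6.7500)
g(X) = 4/111 (g(X) = 1/(27/4 + 21) = 1/(111/4) = 4/111)
-48 + g(17) = -48 + 4/111 = -5324/111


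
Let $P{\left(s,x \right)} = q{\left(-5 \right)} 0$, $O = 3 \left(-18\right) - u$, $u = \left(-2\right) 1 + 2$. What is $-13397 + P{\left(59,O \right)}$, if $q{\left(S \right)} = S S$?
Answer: $-13397$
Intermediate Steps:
$q{\left(S \right)} = S^{2}$
$u = 0$ ($u = -2 + 2 = 0$)
$O = -54$ ($O = 3 \left(-18\right) - 0 = -54 + 0 = -54$)
$P{\left(s,x \right)} = 0$ ($P{\left(s,x \right)} = \left(-5\right)^{2} \cdot 0 = 25 \cdot 0 = 0$)
$-13397 + P{\left(59,O \right)} = -13397 + 0 = -13397$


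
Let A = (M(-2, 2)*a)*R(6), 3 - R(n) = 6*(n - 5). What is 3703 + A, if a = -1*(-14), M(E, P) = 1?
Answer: 3661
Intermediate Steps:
R(n) = 33 - 6*n (R(n) = 3 - 6*(n - 5) = 3 - 6*(-5 + n) = 3 - (-30 + 6*n) = 3 + (30 - 6*n) = 33 - 6*n)
a = 14
A = -42 (A = (1*14)*(33 - 6*6) = 14*(33 - 36) = 14*(-3) = -42)
3703 + A = 3703 - 42 = 3661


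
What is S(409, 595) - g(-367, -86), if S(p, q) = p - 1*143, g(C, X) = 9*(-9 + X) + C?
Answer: 1488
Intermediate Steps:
g(C, X) = -81 + C + 9*X (g(C, X) = (-81 + 9*X) + C = -81 + C + 9*X)
S(p, q) = -143 + p (S(p, q) = p - 143 = -143 + p)
S(409, 595) - g(-367, -86) = (-143 + 409) - (-81 - 367 + 9*(-86)) = 266 - (-81 - 367 - 774) = 266 - 1*(-1222) = 266 + 1222 = 1488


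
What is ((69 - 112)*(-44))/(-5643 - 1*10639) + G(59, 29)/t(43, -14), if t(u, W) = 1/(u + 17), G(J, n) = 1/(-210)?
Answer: -3272/8141 ≈ -0.40192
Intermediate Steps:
G(J, n) = -1/210
t(u, W) = 1/(17 + u)
((69 - 112)*(-44))/(-5643 - 1*10639) + G(59, 29)/t(43, -14) = ((69 - 112)*(-44))/(-5643 - 1*10639) - 1/(210*(1/(17 + 43))) = (-43*(-44))/(-5643 - 10639) - 1/(210*(1/60)) = 1892/(-16282) - 1/(210*1/60) = 1892*(-1/16282) - 1/210*60 = -946/8141 - 2/7 = -3272/8141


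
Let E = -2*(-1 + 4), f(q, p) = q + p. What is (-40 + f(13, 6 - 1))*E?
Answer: 132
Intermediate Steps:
f(q, p) = p + q
E = -6 (E = -2*3 = -6)
(-40 + f(13, 6 - 1))*E = (-40 + ((6 - 1) + 13))*(-6) = (-40 + (5 + 13))*(-6) = (-40 + 18)*(-6) = -22*(-6) = 132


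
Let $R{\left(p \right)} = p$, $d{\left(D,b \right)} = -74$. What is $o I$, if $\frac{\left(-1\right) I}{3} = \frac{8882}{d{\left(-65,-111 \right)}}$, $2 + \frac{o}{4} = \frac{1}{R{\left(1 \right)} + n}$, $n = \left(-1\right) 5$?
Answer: $- \frac{119907}{37} \approx -3240.7$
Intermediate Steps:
$n = -5$
$o = -9$ ($o = -8 + \frac{4}{1 - 5} = -8 + \frac{4}{-4} = -8 + 4 \left(- \frac{1}{4}\right) = -8 - 1 = -9$)
$I = \frac{13323}{37}$ ($I = - 3 \frac{8882}{-74} = - 3 \cdot 8882 \left(- \frac{1}{74}\right) = \left(-3\right) \left(- \frac{4441}{37}\right) = \frac{13323}{37} \approx 360.08$)
$o I = \left(-9\right) \frac{13323}{37} = - \frac{119907}{37}$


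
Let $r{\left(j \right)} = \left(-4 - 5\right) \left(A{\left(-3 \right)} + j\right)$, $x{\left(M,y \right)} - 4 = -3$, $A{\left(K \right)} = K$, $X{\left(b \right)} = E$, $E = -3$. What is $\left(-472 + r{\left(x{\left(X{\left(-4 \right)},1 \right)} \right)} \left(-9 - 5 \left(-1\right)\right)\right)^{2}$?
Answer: $295936$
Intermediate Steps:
$X{\left(b \right)} = -3$
$x{\left(M,y \right)} = 1$ ($x{\left(M,y \right)} = 4 - 3 = 1$)
$r{\left(j \right)} = 27 - 9 j$ ($r{\left(j \right)} = \left(-4 - 5\right) \left(-3 + j\right) = - 9 \left(-3 + j\right) = 27 - 9 j$)
$\left(-472 + r{\left(x{\left(X{\left(-4 \right)},1 \right)} \right)} \left(-9 - 5 \left(-1\right)\right)\right)^{2} = \left(-472 + \left(27 - 9\right) \left(-9 - 5 \left(-1\right)\right)\right)^{2} = \left(-472 + \left(27 - 9\right) \left(-9 - -5\right)\right)^{2} = \left(-472 + 18 \left(-9 + 5\right)\right)^{2} = \left(-472 + 18 \left(-4\right)\right)^{2} = \left(-472 - 72\right)^{2} = \left(-544\right)^{2} = 295936$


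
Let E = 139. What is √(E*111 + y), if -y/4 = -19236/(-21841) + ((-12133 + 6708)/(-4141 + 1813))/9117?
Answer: √23019240126223806462075030/38630133018 ≈ 124.20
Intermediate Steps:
y = -408390584161/115890399054 (y = -4*(-19236/(-21841) + ((-12133 + 6708)/(-4141 + 1813))/9117) = -4*(-19236*(-1/21841) - 5425/(-2328)*(1/9117)) = -4*(19236/21841 - 5425*(-1/2328)*(1/9117)) = -4*(19236/21841 + (5425/2328)*(1/9117)) = -4*(19236/21841 + 5425/21224376) = -4*408390584161/463561596216 = -408390584161/115890399054 ≈ -3.5239)
√(E*111 + y) = √(139*111 - 408390584161/115890399054) = √(15429 - 408390584161/115890399054) = √(1787664576420005/115890399054) = √23019240126223806462075030/38630133018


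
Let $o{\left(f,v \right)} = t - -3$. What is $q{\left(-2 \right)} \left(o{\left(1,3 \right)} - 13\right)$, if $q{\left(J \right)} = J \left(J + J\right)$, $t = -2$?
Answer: $-96$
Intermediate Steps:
$o{\left(f,v \right)} = 1$ ($o{\left(f,v \right)} = -2 - -3 = -2 + 3 = 1$)
$q{\left(J \right)} = 2 J^{2}$ ($q{\left(J \right)} = J 2 J = 2 J^{2}$)
$q{\left(-2 \right)} \left(o{\left(1,3 \right)} - 13\right) = 2 \left(-2\right)^{2} \left(1 - 13\right) = 2 \cdot 4 \left(-12\right) = 8 \left(-12\right) = -96$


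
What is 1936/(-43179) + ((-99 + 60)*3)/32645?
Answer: -68252663/1409578455 ≈ -0.048421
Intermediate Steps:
1936/(-43179) + ((-99 + 60)*3)/32645 = 1936*(-1/43179) - 39*3*(1/32645) = -1936/43179 - 117*1/32645 = -1936/43179 - 117/32645 = -68252663/1409578455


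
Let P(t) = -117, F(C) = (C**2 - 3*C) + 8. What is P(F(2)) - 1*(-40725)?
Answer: 40608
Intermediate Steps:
F(C) = 8 + C**2 - 3*C
P(F(2)) - 1*(-40725) = -117 - 1*(-40725) = -117 + 40725 = 40608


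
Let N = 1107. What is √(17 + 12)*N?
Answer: 1107*√29 ≈ 5961.4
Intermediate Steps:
√(17 + 12)*N = √(17 + 12)*1107 = √29*1107 = 1107*√29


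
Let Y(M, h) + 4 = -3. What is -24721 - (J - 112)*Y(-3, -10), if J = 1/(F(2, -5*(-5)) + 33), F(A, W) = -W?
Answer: -204033/8 ≈ -25504.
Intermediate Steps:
J = ⅛ (J = 1/(-(-5)*(-5) + 33) = 1/(-1*25 + 33) = 1/(-25 + 33) = 1/8 = ⅛ ≈ 0.12500)
Y(M, h) = -7 (Y(M, h) = -4 - 3 = -7)
-24721 - (J - 112)*Y(-3, -10) = -24721 - (⅛ - 112)*(-7) = -24721 - (-895)*(-7)/8 = -24721 - 1*6265/8 = -24721 - 6265/8 = -204033/8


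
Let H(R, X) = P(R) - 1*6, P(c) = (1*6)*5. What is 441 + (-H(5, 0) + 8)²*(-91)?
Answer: -22855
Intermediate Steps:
P(c) = 30 (P(c) = 6*5 = 30)
H(R, X) = 24 (H(R, X) = 30 - 1*6 = 30 - 6 = 24)
441 + (-H(5, 0) + 8)²*(-91) = 441 + (-1*24 + 8)²*(-91) = 441 + (-24 + 8)²*(-91) = 441 + (-16)²*(-91) = 441 + 256*(-91) = 441 - 23296 = -22855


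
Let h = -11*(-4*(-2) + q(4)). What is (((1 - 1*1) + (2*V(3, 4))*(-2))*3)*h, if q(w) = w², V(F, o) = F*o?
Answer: 38016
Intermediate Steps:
h = -264 (h = -11*(-4*(-2) + 4²) = -11*(8 + 16) = -11*24 = -264)
(((1 - 1*1) + (2*V(3, 4))*(-2))*3)*h = (((1 - 1*1) + (2*(3*4))*(-2))*3)*(-264) = (((1 - 1) + (2*12)*(-2))*3)*(-264) = ((0 + 24*(-2))*3)*(-264) = ((0 - 48)*3)*(-264) = -48*3*(-264) = -144*(-264) = 38016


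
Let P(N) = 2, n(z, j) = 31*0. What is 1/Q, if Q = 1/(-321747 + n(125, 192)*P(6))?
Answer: -321747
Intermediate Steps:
n(z, j) = 0
Q = -1/321747 (Q = 1/(-321747 + 0*2) = 1/(-321747 + 0) = 1/(-321747) = -1/321747 ≈ -3.1080e-6)
1/Q = 1/(-1/321747) = -321747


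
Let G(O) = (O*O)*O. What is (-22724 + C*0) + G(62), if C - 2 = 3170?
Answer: 215604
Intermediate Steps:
C = 3172 (C = 2 + 3170 = 3172)
G(O) = O³ (G(O) = O²*O = O³)
(-22724 + C*0) + G(62) = (-22724 + 3172*0) + 62³ = (-22724 + 0) + 238328 = -22724 + 238328 = 215604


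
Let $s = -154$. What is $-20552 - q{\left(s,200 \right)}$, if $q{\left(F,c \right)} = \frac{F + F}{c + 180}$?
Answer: $- \frac{1952363}{95} \approx -20551.0$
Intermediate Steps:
$q{\left(F,c \right)} = \frac{2 F}{180 + c}$
$-20552 - q{\left(s,200 \right)} = -20552 - 2 \left(-154\right) \frac{1}{180 + 200} = -20552 - 2 \left(-154\right) \frac{1}{380} = -20552 - - \frac{77}{95} = -20552 + \frac{77}{95} = - \frac{1952363}{95}$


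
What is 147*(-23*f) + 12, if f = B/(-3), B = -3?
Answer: -3369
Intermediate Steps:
f = 1 (f = -3/(-3) = -3*(-⅓) = 1)
147*(-23*f) + 12 = 147*(-23*1) + 12 = 147*(-23) + 12 = -3381 + 12 = -3369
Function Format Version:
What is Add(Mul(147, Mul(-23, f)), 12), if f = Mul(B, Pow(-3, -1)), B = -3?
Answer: -3369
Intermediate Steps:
f = 1 (f = Mul(-3, Pow(-3, -1)) = Mul(-3, Rational(-1, 3)) = 1)
Add(Mul(147, Mul(-23, f)), 12) = Add(Mul(147, Mul(-23, 1)), 12) = Add(Mul(147, -23), 12) = Add(-3381, 12) = -3369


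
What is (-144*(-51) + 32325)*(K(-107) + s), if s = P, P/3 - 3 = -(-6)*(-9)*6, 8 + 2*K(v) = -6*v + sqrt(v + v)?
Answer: -25626174 + 39669*I*sqrt(214)/2 ≈ -2.5626e+7 + 2.9015e+5*I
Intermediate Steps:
K(v) = -4 - 3*v + sqrt(2)*sqrt(v)/2 (K(v) = -4 + (-6*v + sqrt(v + v))/2 = -4 + (-6*v + sqrt(2*v))/2 = -4 + (-6*v + sqrt(2)*sqrt(v))/2 = -4 + (-3*v + sqrt(2)*sqrt(v)/2) = -4 - 3*v + sqrt(2)*sqrt(v)/2)
P = -963 (P = 9 + 3*(-(-6)*(-9)*6) = 9 + 3*(-6*9*6) = 9 + 3*(-54*6) = 9 + 3*(-324) = 9 - 972 = -963)
s = -963
(-144*(-51) + 32325)*(K(-107) + s) = (-144*(-51) + 32325)*((-4 - 3*(-107) + sqrt(2)*sqrt(-107)/2) - 963) = (7344 + 32325)*((-4 + 321 + sqrt(2)*(I*sqrt(107))/2) - 963) = 39669*((-4 + 321 + I*sqrt(214)/2) - 963) = 39669*((317 + I*sqrt(214)/2) - 963) = 39669*(-646 + I*sqrt(214)/2) = -25626174 + 39669*I*sqrt(214)/2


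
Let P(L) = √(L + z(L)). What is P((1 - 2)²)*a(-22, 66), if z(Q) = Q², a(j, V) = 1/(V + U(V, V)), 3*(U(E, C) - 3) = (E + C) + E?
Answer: √2/135 ≈ 0.010476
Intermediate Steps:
U(E, C) = 3 + C/3 + 2*E/3 (U(E, C) = 3 + ((E + C) + E)/3 = 3 + ((C + E) + E)/3 = 3 + (C + 2*E)/3 = 3 + (C/3 + 2*E/3) = 3 + C/3 + 2*E/3)
a(j, V) = 1/(3 + 2*V) (a(j, V) = 1/(V + (3 + V/3 + 2*V/3)) = 1/(V + (3 + V)) = 1/(3 + 2*V))
P(L) = √(L + L²)
P((1 - 2)²)*a(-22, 66) = √((1 - 2)²*(1 + (1 - 2)²))/(3 + 2*66) = √((-1)²*(1 + (-1)²))/(3 + 132) = √(1*(1 + 1))/135 = √(1*2)*(1/135) = √2*(1/135) = √2/135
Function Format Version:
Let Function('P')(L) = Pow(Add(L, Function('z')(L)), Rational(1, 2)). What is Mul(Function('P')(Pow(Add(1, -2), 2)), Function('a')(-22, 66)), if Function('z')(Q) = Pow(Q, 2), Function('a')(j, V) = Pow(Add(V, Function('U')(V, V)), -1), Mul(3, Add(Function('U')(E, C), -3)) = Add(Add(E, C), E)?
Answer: Mul(Rational(1, 135), Pow(2, Rational(1, 2))) ≈ 0.010476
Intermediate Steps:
Function('U')(E, C) = Add(3, Mul(Rational(1, 3), C), Mul(Rational(2, 3), E)) (Function('U')(E, C) = Add(3, Mul(Rational(1, 3), Add(Add(E, C), E))) = Add(3, Mul(Rational(1, 3), Add(Add(C, E), E))) = Add(3, Mul(Rational(1, 3), Add(C, Mul(2, E)))) = Add(3, Add(Mul(Rational(1, 3), C), Mul(Rational(2, 3), E))) = Add(3, Mul(Rational(1, 3), C), Mul(Rational(2, 3), E)))
Function('a')(j, V) = Pow(Add(3, Mul(2, V)), -1) (Function('a')(j, V) = Pow(Add(V, Add(3, Mul(Rational(1, 3), V), Mul(Rational(2, 3), V))), -1) = Pow(Add(V, Add(3, V)), -1) = Pow(Add(3, Mul(2, V)), -1))
Function('P')(L) = Pow(Add(L, Pow(L, 2)), Rational(1, 2))
Mul(Function('P')(Pow(Add(1, -2), 2)), Function('a')(-22, 66)) = Mul(Pow(Mul(Pow(Add(1, -2), 2), Add(1, Pow(Add(1, -2), 2))), Rational(1, 2)), Pow(Add(3, Mul(2, 66)), -1)) = Mul(Pow(Mul(Pow(-1, 2), Add(1, Pow(-1, 2))), Rational(1, 2)), Pow(Add(3, 132), -1)) = Mul(Pow(Mul(1, Add(1, 1)), Rational(1, 2)), Pow(135, -1)) = Mul(Pow(Mul(1, 2), Rational(1, 2)), Rational(1, 135)) = Mul(Pow(2, Rational(1, 2)), Rational(1, 135)) = Mul(Rational(1, 135), Pow(2, Rational(1, 2)))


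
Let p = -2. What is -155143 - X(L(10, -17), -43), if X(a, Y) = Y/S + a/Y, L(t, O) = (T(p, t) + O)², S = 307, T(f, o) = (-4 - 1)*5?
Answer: -2047499346/13201 ≈ -1.5510e+5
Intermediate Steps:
T(f, o) = -25 (T(f, o) = -5*5 = -25)
L(t, O) = (-25 + O)²
X(a, Y) = Y/307 + a/Y
-155143 - X(L(10, -17), -43) = -155143 - ((1/307)*(-43) + (-25 - 17)²/(-43)) = -155143 - (-43/307 + (-42)²*(-1/43)) = -155143 - (-43/307 + 1764*(-1/43)) = -155143 - (-43/307 - 1764/43) = -155143 - 1*(-543397/13201) = -155143 + 543397/13201 = -2047499346/13201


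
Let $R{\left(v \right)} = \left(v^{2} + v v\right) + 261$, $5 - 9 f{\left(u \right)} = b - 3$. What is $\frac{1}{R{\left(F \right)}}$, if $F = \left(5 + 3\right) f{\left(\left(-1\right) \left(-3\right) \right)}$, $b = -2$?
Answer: $\frac{81}{33941} \approx 0.0023865$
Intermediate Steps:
$f{\left(u \right)} = \frac{10}{9}$ ($f{\left(u \right)} = \frac{5}{9} - \frac{-2 - 3}{9} = \frac{5}{9} - - \frac{5}{9} = \frac{5}{9} + \frac{5}{9} = \frac{10}{9}$)
$F = \frac{80}{9}$ ($F = \left(5 + 3\right) \frac{10}{9} = 8 \cdot \frac{10}{9} = \frac{80}{9} \approx 8.8889$)
$R{\left(v \right)} = 261 + 2 v^{2}$ ($R{\left(v \right)} = \left(v^{2} + v^{2}\right) + 261 = 2 v^{2} + 261 = 261 + 2 v^{2}$)
$\frac{1}{R{\left(F \right)}} = \frac{1}{261 + 2 \left(\frac{80}{9}\right)^{2}} = \frac{1}{261 + 2 \cdot \frac{6400}{81}} = \frac{1}{261 + \frac{12800}{81}} = \frac{1}{\frac{33941}{81}} = \frac{81}{33941}$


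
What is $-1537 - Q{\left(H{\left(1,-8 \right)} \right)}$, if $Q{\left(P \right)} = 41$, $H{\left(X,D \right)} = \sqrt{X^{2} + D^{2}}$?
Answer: $-1578$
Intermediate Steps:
$H{\left(X,D \right)} = \sqrt{D^{2} + X^{2}}$
$-1537 - Q{\left(H{\left(1,-8 \right)} \right)} = -1537 - 41 = -1578$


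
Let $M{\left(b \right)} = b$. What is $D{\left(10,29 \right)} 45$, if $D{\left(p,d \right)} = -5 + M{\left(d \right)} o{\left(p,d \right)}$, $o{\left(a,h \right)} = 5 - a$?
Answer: $-6750$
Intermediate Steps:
$D{\left(p,d \right)} = -5 + d \left(5 - p\right)$
$D{\left(10,29 \right)} 45 = \left(-5 - 29 \left(-5 + 10\right)\right) 45 = \left(-5 - 29 \cdot 5\right) 45 = \left(-5 - 145\right) 45 = \left(-150\right) 45 = -6750$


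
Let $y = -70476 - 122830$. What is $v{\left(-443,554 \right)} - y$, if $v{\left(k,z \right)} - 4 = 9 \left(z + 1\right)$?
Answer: $198305$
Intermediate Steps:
$y = -193306$
$v{\left(k,z \right)} = 13 + 9 z$ ($v{\left(k,z \right)} = 4 + 9 \left(z + 1\right) = 4 + 9 \left(1 + z\right) = 4 + \left(9 + 9 z\right) = 13 + 9 z$)
$v{\left(-443,554 \right)} - y = \left(13 + 9 \cdot 554\right) - -193306 = \left(13 + 4986\right) + 193306 = 4999 + 193306 = 198305$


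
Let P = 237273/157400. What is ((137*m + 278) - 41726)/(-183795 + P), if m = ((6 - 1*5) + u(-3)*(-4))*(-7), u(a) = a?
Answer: 8486221000/28929095727 ≈ 0.29335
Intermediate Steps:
P = 237273/157400 (P = 237273*(1/157400) = 237273/157400 ≈ 1.5075)
m = -91 (m = ((6 - 1*5) - 3*(-4))*(-7) = ((6 - 5) + 12)*(-7) = (1 + 12)*(-7) = 13*(-7) = -91)
((137*m + 278) - 41726)/(-183795 + P) = ((137*(-91) + 278) - 41726)/(-183795 + 237273/157400) = ((-12467 + 278) - 41726)/(-28929095727/157400) = (-12189 - 41726)*(-157400/28929095727) = -53915*(-157400/28929095727) = 8486221000/28929095727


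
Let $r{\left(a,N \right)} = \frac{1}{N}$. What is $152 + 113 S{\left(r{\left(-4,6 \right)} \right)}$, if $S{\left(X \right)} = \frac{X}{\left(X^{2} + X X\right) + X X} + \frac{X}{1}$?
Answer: $\frac{2381}{6} \approx 396.83$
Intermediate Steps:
$S{\left(X \right)} = X + \frac{1}{3 X}$ ($S{\left(X \right)} = \frac{X}{\left(X^{2} + X^{2}\right) + X^{2}} + X 1 = \frac{X}{2 X^{2} + X^{2}} + X = \frac{X}{3 X^{2}} + X = X \frac{1}{3 X^{2}} + X = \frac{1}{3 X} + X = X + \frac{1}{3 X}$)
$152 + 113 S{\left(r{\left(-4,6 \right)} \right)} = 152 + 113 \left(\frac{1}{6} + \frac{1}{3 \cdot \frac{1}{6}}\right) = 152 + 113 \left(\frac{1}{6} + \frac{\frac{1}{\frac{1}{6}}}{3}\right) = 152 + 113 \left(\frac{1}{6} + \frac{1}{3} \cdot 6\right) = 152 + 113 \left(\frac{1}{6} + 2\right) = 152 + 113 \cdot \frac{13}{6} = 152 + \frac{1469}{6} = \frac{2381}{6}$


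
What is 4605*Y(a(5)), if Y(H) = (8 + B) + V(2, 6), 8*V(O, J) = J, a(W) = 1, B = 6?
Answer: 271695/4 ≈ 67924.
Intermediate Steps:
V(O, J) = J/8
Y(H) = 59/4 (Y(H) = (8 + 6) + (1/8)*6 = 14 + 3/4 = 59/4)
4605*Y(a(5)) = 4605*(59/4) = 271695/4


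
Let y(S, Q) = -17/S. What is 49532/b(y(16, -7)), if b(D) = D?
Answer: -792512/17 ≈ -46618.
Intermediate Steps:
49532/b(y(16, -7)) = 49532/((-17/16)) = 49532/((-17*1/16)) = 49532/(-17/16) = 49532*(-16/17) = -792512/17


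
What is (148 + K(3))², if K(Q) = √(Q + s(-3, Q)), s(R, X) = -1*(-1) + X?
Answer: (148 + √7)² ≈ 22694.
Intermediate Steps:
s(R, X) = 1 + X
K(Q) = √(1 + 2*Q) (K(Q) = √(Q + (1 + Q)) = √(1 + 2*Q))
(148 + K(3))² = (148 + √(1 + 2*3))² = (148 + √(1 + 6))² = (148 + √7)²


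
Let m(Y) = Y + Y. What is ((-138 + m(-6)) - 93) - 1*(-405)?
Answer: 162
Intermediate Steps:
m(Y) = 2*Y
((-138 + m(-6)) - 93) - 1*(-405) = ((-138 + 2*(-6)) - 93) - 1*(-405) = ((-138 - 12) - 93) + 405 = (-150 - 93) + 405 = -243 + 405 = 162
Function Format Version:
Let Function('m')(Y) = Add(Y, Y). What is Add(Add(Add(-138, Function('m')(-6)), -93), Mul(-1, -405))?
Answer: 162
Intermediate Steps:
Function('m')(Y) = Mul(2, Y)
Add(Add(Add(-138, Function('m')(-6)), -93), Mul(-1, -405)) = Add(Add(Add(-138, Mul(2, -6)), -93), Mul(-1, -405)) = Add(Add(Add(-138, -12), -93), 405) = Add(Add(-150, -93), 405) = Add(-243, 405) = 162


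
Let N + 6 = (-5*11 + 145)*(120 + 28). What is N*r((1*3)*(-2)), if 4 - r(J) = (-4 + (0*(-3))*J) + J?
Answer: 186396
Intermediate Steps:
r(J) = 8 - J (r(J) = 4 - ((-4 + (0*(-3))*J) + J) = 4 - ((-4 + 0*J) + J) = 4 - ((-4 + 0) + J) = 4 - (-4 + J) = 4 + (4 - J) = 8 - J)
N = 13314 (N = -6 + (-5*11 + 145)*(120 + 28) = -6 + (-55 + 145)*148 = -6 + 90*148 = -6 + 13320 = 13314)
N*r((1*3)*(-2)) = 13314*(8 - 1*3*(-2)) = 13314*(8 - 3*(-2)) = 13314*(8 - 1*(-6)) = 13314*(8 + 6) = 13314*14 = 186396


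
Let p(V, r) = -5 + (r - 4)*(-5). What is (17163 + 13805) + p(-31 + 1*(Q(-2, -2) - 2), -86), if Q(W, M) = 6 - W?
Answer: 31413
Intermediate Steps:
p(V, r) = 15 - 5*r (p(V, r) = -5 + (-4 + r)*(-5) = -5 + (20 - 5*r) = 15 - 5*r)
(17163 + 13805) + p(-31 + 1*(Q(-2, -2) - 2), -86) = (17163 + 13805) + (15 - 5*(-86)) = 30968 + (15 + 430) = 30968 + 445 = 31413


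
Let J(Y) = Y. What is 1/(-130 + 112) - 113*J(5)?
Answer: -10171/18 ≈ -565.06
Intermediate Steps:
1/(-130 + 112) - 113*J(5) = 1/(-130 + 112) - 113*5 = 1/(-18) - 565 = -1/18 - 565 = -10171/18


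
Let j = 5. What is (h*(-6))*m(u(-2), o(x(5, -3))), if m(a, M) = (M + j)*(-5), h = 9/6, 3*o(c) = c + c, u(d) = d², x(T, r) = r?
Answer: 135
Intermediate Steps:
o(c) = 2*c/3 (o(c) = (c + c)/3 = (2*c)/3 = 2*c/3)
h = 3/2 (h = 9*(⅙) = 3/2 ≈ 1.5000)
m(a, M) = -25 - 5*M (m(a, M) = (M + 5)*(-5) = (5 + M)*(-5) = -25 - 5*M)
(h*(-6))*m(u(-2), o(x(5, -3))) = ((3/2)*(-6))*(-25 - 10*(-3)/3) = -9*(-25 - 5*(-2)) = -9*(-25 + 10) = -9*(-15) = 135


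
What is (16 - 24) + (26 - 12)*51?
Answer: 706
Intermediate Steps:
(16 - 24) + (26 - 12)*51 = -8 + 14*51 = -8 + 714 = 706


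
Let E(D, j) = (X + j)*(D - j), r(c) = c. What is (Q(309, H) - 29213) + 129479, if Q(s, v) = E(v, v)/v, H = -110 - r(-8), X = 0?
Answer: 100266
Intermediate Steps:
E(D, j) = j*(D - j) (E(D, j) = (0 + j)*(D - j) = j*(D - j))
H = -102 (H = -110 - 1*(-8) = -110 + 8 = -102)
Q(s, v) = 0 (Q(s, v) = (v*(v - v))/v = (v*0)/v = 0/v = 0)
(Q(309, H) - 29213) + 129479 = (0 - 29213) + 129479 = -29213 + 129479 = 100266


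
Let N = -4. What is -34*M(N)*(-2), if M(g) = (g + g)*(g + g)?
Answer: 4352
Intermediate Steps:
M(g) = 4*g² (M(g) = (2*g)*(2*g) = 4*g²)
-34*M(N)*(-2) = -136*(-4)²*(-2) = -136*16*(-2) = -34*64*(-2) = -2176*(-2) = 4352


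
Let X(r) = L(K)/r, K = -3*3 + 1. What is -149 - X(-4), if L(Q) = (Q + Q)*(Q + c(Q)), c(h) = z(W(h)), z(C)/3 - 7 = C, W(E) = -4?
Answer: -153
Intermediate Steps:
z(C) = 21 + 3*C
K = -8 (K = -9 + 1 = -8)
c(h) = 9 (c(h) = 21 + 3*(-4) = 21 - 12 = 9)
L(Q) = 2*Q*(9 + Q) (L(Q) = (Q + Q)*(Q + 9) = (2*Q)*(9 + Q) = 2*Q*(9 + Q))
X(r) = -16/r (X(r) = (2*(-8)*(9 - 8))/r = (2*(-8)*1)/r = -16/r)
-149 - X(-4) = -149 - (-16)/(-4) = -149 - (-16)*(-1)/4 = -149 - 1*4 = -149 - 4 = -153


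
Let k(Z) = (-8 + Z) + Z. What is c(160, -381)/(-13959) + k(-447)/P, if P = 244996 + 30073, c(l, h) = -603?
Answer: 415381/10405659 ≈ 0.039919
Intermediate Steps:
k(Z) = -8 + 2*Z
P = 275069
c(160, -381)/(-13959) + k(-447)/P = -603/(-13959) + (-8 + 2*(-447))/275069 = -603*(-1/13959) + (-8 - 894)*(1/275069) = 67/1551 - 902*1/275069 = 67/1551 - 22/6709 = 415381/10405659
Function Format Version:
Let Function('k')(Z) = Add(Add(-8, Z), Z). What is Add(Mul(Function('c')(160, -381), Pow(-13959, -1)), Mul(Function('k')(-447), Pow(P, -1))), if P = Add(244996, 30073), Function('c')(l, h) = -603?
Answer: Rational(415381, 10405659) ≈ 0.039919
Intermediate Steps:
Function('k')(Z) = Add(-8, Mul(2, Z))
P = 275069
Add(Mul(Function('c')(160, -381), Pow(-13959, -1)), Mul(Function('k')(-447), Pow(P, -1))) = Add(Mul(-603, Pow(-13959, -1)), Mul(Add(-8, Mul(2, -447)), Pow(275069, -1))) = Add(Mul(-603, Rational(-1, 13959)), Mul(Add(-8, -894), Rational(1, 275069))) = Add(Rational(67, 1551), Mul(-902, Rational(1, 275069))) = Add(Rational(67, 1551), Rational(-22, 6709)) = Rational(415381, 10405659)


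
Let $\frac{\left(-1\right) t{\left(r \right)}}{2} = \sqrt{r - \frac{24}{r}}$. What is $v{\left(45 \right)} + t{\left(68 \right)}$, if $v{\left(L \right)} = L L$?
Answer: $2025 - \frac{10 \sqrt{782}}{17} \approx 2008.6$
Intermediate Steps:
$t{\left(r \right)} = - 2 \sqrt{r - \frac{24}{r}}$
$v{\left(L \right)} = L^{2}$
$v{\left(45 \right)} + t{\left(68 \right)} = 45^{2} - 2 \sqrt{68 - \frac{24}{68}} = 2025 - 2 \sqrt{68 - \frac{6}{17}} = 2025 - 2 \sqrt{\frac{1150}{17}} = 2025 - 2 \frac{5 \sqrt{782}}{17} = 2025 - \frac{10 \sqrt{782}}{17}$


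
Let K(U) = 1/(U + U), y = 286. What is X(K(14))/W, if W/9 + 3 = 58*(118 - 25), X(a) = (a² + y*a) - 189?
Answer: -140167/38038896 ≈ -0.0036848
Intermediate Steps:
K(U) = 1/(2*U)
X(a) = -189 + a² + 286*a (X(a) = (a² + 286*a) - 189 = -189 + a² + 286*a)
W = 48519 (W = -27 + 9*(58*(118 - 25)) = -27 + 9*(58*93) = -27 + 9*5394 = -27 + 48546 = 48519)
X(K(14))/W = (-189 + ((½)/14)² + 286*((½)/14))/48519 = (-189 + ((½)*(1/14))² + 286*((½)*(1/14)))*(1/48519) = (-189 + (1/28)² + 286*(1/28))*(1/48519) = (-189 + 1/784 + 143/14)*(1/48519) = -140167/784*1/48519 = -140167/38038896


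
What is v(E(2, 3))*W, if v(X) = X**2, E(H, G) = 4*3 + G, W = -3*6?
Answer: -4050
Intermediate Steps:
W = -18
E(H, G) = 12 + G
v(E(2, 3))*W = (12 + 3)**2*(-18) = 15**2*(-18) = 225*(-18) = -4050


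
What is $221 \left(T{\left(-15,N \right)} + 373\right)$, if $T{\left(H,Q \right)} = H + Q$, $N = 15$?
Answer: $82433$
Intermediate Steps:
$221 \left(T{\left(-15,N \right)} + 373\right) = 221 \left(\left(-15 + 15\right) + 373\right) = 221 \left(0 + 373\right) = 221 \cdot 373 = 82433$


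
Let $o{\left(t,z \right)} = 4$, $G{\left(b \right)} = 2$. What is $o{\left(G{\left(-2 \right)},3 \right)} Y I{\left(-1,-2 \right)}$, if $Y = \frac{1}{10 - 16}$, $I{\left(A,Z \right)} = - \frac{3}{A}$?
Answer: $-2$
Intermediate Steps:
$Y = - \frac{1}{6}$ ($Y = \frac{1}{-6} = - \frac{1}{6} \approx -0.16667$)
$o{\left(G{\left(-2 \right)},3 \right)} Y I{\left(-1,-2 \right)} = 4 \left(- \frac{1}{6}\right) \left(- \frac{3}{-1}\right) = - \frac{2 \left(\left(-3\right) \left(-1\right)\right)}{3} = \left(- \frac{2}{3}\right) 3 = -2$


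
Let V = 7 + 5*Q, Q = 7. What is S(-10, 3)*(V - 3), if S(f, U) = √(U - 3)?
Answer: 0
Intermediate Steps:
S(f, U) = √(-3 + U)
V = 42 (V = 7 + 5*7 = 7 + 35 = 42)
S(-10, 3)*(V - 3) = √(-3 + 3)*(42 - 3) = √0*39 = 0*39 = 0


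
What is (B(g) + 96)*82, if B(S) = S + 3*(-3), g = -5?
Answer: 6724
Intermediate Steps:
B(S) = -9 + S (B(S) = S - 9 = -9 + S)
(B(g) + 96)*82 = ((-9 - 5) + 96)*82 = (-14 + 96)*82 = 82*82 = 6724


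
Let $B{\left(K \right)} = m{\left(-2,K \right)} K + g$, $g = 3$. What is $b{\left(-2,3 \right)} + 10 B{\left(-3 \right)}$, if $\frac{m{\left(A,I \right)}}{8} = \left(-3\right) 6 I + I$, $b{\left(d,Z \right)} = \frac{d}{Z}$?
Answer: $- \frac{36632}{3} \approx -12211.0$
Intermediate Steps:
$m{\left(A,I \right)} = - 136 I$ ($m{\left(A,I \right)} = 8 \left(\left(-3\right) 6 I + I\right) = 8 \left(- 18 I + I\right) = 8 \left(- 17 I\right) = - 136 I$)
$B{\left(K \right)} = 3 - 136 K^{2}$ ($B{\left(K \right)} = - 136 K K + 3 = - 136 K^{2} + 3 = 3 - 136 K^{2}$)
$b{\left(-2,3 \right)} + 10 B{\left(-3 \right)} = - \frac{2}{3} + 10 \left(3 - 136 \left(-3\right)^{2}\right) = \left(-2\right) \frac{1}{3} + 10 \left(3 - 1224\right) = - \frac{2}{3} + 10 \left(3 - 1224\right) = - \frac{2}{3} + 10 \left(-1221\right) = - \frac{2}{3} - 12210 = - \frac{36632}{3}$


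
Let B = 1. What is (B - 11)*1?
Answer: -10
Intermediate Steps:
(B - 11)*1 = (1 - 11)*1 = -10*1 = -10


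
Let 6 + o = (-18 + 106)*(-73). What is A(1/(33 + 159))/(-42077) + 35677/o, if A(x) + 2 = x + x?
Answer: -72056080127/12986645280 ≈ -5.5485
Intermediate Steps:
o = -6430 (o = -6 + (-18 + 106)*(-73) = -6 + 88*(-73) = -6 - 6424 = -6430)
A(x) = -2 + 2*x (A(x) = -2 + (x + x) = -2 + 2*x)
A(1/(33 + 159))/(-42077) + 35677/o = (-2 + 2/(33 + 159))/(-42077) + 35677/(-6430) = (-2 + 2/192)*(-1/42077) + 35677*(-1/6430) = (-2 + 2*(1/192))*(-1/42077) - 35677/6430 = (-2 + 1/96)*(-1/42077) - 35677/6430 = -191/96*(-1/42077) - 35677/6430 = 191/4039392 - 35677/6430 = -72056080127/12986645280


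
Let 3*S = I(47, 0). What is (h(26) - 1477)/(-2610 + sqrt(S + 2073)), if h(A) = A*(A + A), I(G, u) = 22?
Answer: 978750/20430059 + 9875*sqrt(3)/20430059 ≈ 0.048745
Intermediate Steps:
S = 22/3 (S = (1/3)*22 = 22/3 ≈ 7.3333)
h(A) = 2*A**2 (h(A) = A*(2*A) = 2*A**2)
(h(26) - 1477)/(-2610 + sqrt(S + 2073)) = (2*26**2 - 1477)/(-2610 + sqrt(22/3 + 2073)) = (2*676 - 1477)/(-2610 + sqrt(6241/3)) = (1352 - 1477)/(-2610 + 79*sqrt(3)/3) = -125/(-2610 + 79*sqrt(3)/3)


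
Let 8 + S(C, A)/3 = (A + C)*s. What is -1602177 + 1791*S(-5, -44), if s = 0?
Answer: -1645161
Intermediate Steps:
S(C, A) = -24 (S(C, A) = -24 + 3*((A + C)*0) = -24 + 3*0 = -24 + 0 = -24)
-1602177 + 1791*S(-5, -44) = -1602177 + 1791*(-24) = -1602177 - 42984 = -1645161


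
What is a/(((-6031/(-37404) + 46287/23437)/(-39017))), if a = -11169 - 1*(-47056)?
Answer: -1227470593876610292/1872667495 ≈ -6.5547e+8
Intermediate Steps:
a = 35887 (a = -11169 + 47056 = 35887)
a/(((-6031/(-37404) + 46287/23437)/(-39017))) = 35887/(((-6031/(-37404) + 46287/23437)/(-39017))) = 35887/(((-6031*(-1/37404) + 46287*(1/23437))*(-1/39017))) = 35887/(((6031/37404 + 46287/23437)*(-1/39017))) = 35887/(((1872667495/876637548)*(-1/39017))) = 35887/(-1872667495/34203767210316) = 35887*(-34203767210316/1872667495) = -1227470593876610292/1872667495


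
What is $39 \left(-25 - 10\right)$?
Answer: $-1365$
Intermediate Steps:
$39 \left(-25 - 10\right) = 39 \left(-35\right) = -1365$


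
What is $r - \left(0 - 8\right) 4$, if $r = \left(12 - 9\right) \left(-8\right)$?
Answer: $8$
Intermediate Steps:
$r = -24$ ($r = 3 \left(-8\right) = -24$)
$r - \left(0 - 8\right) 4 = -24 - \left(0 - 8\right) 4 = -24 - \left(-8\right) 4 = -24 - -32 = -24 + 32 = 8$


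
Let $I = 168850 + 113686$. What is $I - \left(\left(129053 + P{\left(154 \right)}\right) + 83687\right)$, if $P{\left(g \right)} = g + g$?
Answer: $69488$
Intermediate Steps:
$P{\left(g \right)} = 2 g$
$I = 282536$
$I - \left(\left(129053 + P{\left(154 \right)}\right) + 83687\right) = 282536 - \left(\left(129053 + 2 \cdot 154\right) + 83687\right) = 282536 - \left(\left(129053 + 308\right) + 83687\right) = 282536 - \left(129361 + 83687\right) = 282536 - 213048 = 69488$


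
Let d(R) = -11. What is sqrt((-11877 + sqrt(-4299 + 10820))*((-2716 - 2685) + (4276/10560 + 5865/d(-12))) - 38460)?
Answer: sqrt(30682360758555 - 2584753215*sqrt(6521))/660 ≈ 8364.1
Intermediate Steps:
sqrt((-11877 + sqrt(-4299 + 10820))*((-2716 - 2685) + (4276/10560 + 5865/d(-12))) - 38460) = sqrt((-11877 + sqrt(-4299 + 10820))*((-2716 - 2685) + (4276/10560 + 5865/(-11))) - 38460) = sqrt((-11877 + sqrt(6521))*(-5401 + (4276*(1/10560) + 5865*(-1/11))) - 38460) = sqrt((-11877 + sqrt(6521))*(-5401 + (1069/2640 - 5865/11)) - 38460) = sqrt((-11877 + sqrt(6521))*(-5401 - 1406531/2640) - 38460) = sqrt((-11877 + sqrt(6521))*(-15665171/2640) - 38460) = sqrt((62018411989/880 - 15665171*sqrt(6521)/2640) - 38460) = sqrt(61984567189/880 - 15665171*sqrt(6521)/2640)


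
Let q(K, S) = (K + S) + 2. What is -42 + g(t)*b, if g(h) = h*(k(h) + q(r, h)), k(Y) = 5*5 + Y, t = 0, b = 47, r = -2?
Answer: -42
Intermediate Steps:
q(K, S) = 2 + K + S
k(Y) = 25 + Y
g(h) = h*(25 + 2*h) (g(h) = h*((25 + h) + (2 - 2 + h)) = h*((25 + h) + h) = h*(25 + 2*h))
-42 + g(t)*b = -42 + (0*(25 + 2*0))*47 = -42 + (0*(25 + 0))*47 = -42 + (0*25)*47 = -42 + 0*47 = -42 + 0 = -42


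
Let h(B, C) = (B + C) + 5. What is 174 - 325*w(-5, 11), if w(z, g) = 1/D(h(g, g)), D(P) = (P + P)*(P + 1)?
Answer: 262763/1512 ≈ 173.79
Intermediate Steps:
h(B, C) = 5 + B + C
D(P) = 2*P*(1 + P) (D(P) = (2*P)*(1 + P) = 2*P*(1 + P))
w(z, g) = 1/(2*(5 + 2*g)*(6 + 2*g)) (w(z, g) = 1/(2*(5 + g + g)*(1 + (5 + g + g))) = 1/(2*(5 + 2*g)*(1 + (5 + 2*g))) = 1/(2*(5 + 2*g)*(6 + 2*g)))
174 - 325*w(-5, 11) = 174 - 325/(4*(3 + 11)*(5 + 2*11)) = 174 - 325/(4*14*(5 + 22)) = 174 - 325/(4*14*27) = 174 - 325*1/1512 = 174 - 325/1512 = 262763/1512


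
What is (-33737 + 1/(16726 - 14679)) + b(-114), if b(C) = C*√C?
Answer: -69059638/2047 - 114*I*√114 ≈ -33737.0 - 1217.2*I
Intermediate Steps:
b(C) = C^(3/2)
(-33737 + 1/(16726 - 14679)) + b(-114) = (-33737 + 1/(16726 - 14679)) + (-114)^(3/2) = (-33737 + 1/2047) - 114*I*√114 = -69059638/2047 - 114*I*√114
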